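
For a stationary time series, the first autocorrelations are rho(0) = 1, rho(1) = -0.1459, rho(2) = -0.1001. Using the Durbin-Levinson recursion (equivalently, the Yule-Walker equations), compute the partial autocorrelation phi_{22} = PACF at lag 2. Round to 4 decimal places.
\phi_{22} = -0.1240

The PACF at lag k is phi_{kk}, the last component of the solution
to the Yule-Walker system G_k phi = r_k where
  (G_k)_{ij} = rho(|i - j|), (r_k)_i = rho(i), i,j = 1..k.
Equivalently, Durbin-Levinson gives phi_{kk} iteratively:
  phi_{11} = rho(1)
  phi_{kk} = [rho(k) - sum_{j=1..k-1} phi_{k-1,j} rho(k-j)]
            / [1 - sum_{j=1..k-1} phi_{k-1,j} rho(j)],
  phi_{k,j} = phi_{k-1,j} - phi_{kk} phi_{k-1,k-j},  j = 1..k-1.
Step k = 1:
  phi_11 = rho(1) = -0.1459.
Step k = 2:
  phi_22 = [rho(2) - phi_11 rho(1)] / [1 - phi_11 rho(1)] = [-0.1001 - (-0.1459)(-0.1459)] / [1 - (-0.1459)(-0.1459)]
         = -0.12138681 / 0.97871319 = -0.124.
Therefore phi_{22} = -0.1240.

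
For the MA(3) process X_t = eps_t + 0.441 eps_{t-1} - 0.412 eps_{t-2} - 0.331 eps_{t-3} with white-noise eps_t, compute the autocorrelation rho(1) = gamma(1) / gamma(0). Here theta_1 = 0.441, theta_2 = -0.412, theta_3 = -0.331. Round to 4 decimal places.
\rho(1) = 0.2685

For an MA(q) process with theta_0 = 1, the autocovariance is
  gamma(k) = sigma^2 * sum_{i=0..q-k} theta_i * theta_{i+k},
and rho(k) = gamma(k) / gamma(0). Sigma^2 cancels.
  numerator   = (1)*(0.441) + (0.441)*(-0.412) + (-0.412)*(-0.331) = 0.39568.
  denominator = (1)^2 + (0.441)^2 + (-0.412)^2 + (-0.331)^2 = 1.473786.
  rho(1) = 0.39568 / 1.473786 = 0.2685.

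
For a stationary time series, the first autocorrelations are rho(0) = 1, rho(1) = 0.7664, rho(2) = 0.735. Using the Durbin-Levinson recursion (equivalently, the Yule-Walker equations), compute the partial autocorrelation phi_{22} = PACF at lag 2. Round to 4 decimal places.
\phi_{22} = 0.3578

The PACF at lag k is phi_{kk}, the last component of the solution
to the Yule-Walker system G_k phi = r_k where
  (G_k)_{ij} = rho(|i - j|), (r_k)_i = rho(i), i,j = 1..k.
Equivalently, Durbin-Levinson gives phi_{kk} iteratively:
  phi_{11} = rho(1)
  phi_{kk} = [rho(k) - sum_{j=1..k-1} phi_{k-1,j} rho(k-j)]
            / [1 - sum_{j=1..k-1} phi_{k-1,j} rho(j)],
  phi_{k,j} = phi_{k-1,j} - phi_{kk} phi_{k-1,k-j},  j = 1..k-1.
Step k = 1:
  phi_11 = rho(1) = 0.7664.
Step k = 2:
  phi_22 = [rho(2) - phi_11 rho(1)] / [1 - phi_11 rho(1)] = [0.735 - (0.7664)(0.7664)] / [1 - (0.7664)(0.7664)]
         = 0.14763104 / 0.41263104 = 0.3578.
Therefore phi_{22} = 0.3578.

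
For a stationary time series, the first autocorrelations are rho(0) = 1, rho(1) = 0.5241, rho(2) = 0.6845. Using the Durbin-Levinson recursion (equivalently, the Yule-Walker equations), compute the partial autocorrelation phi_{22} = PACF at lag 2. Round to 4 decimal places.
\phi_{22} = 0.5650

The PACF at lag k is phi_{kk}, the last component of the solution
to the Yule-Walker system G_k phi = r_k where
  (G_k)_{ij} = rho(|i - j|), (r_k)_i = rho(i), i,j = 1..k.
Equivalently, Durbin-Levinson gives phi_{kk} iteratively:
  phi_{11} = rho(1)
  phi_{kk} = [rho(k) - sum_{j=1..k-1} phi_{k-1,j} rho(k-j)]
            / [1 - sum_{j=1..k-1} phi_{k-1,j} rho(j)],
  phi_{k,j} = phi_{k-1,j} - phi_{kk} phi_{k-1,k-j},  j = 1..k-1.
Step k = 1:
  phi_11 = rho(1) = 0.5241.
Step k = 2:
  phi_22 = [rho(2) - phi_11 rho(1)] / [1 - phi_11 rho(1)] = [0.6845 - (0.5241)(0.5241)] / [1 - (0.5241)(0.5241)]
         = 0.40981919 / 0.72531919 = 0.565.
Therefore phi_{22} = 0.5650.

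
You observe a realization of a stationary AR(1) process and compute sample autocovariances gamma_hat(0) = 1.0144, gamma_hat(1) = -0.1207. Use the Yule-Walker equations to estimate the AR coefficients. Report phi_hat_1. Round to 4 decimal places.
\hat\phi_{1} = -0.1190

The Yule-Walker equations for an AR(p) process read, in matrix form,
  Gamma_p phi = r_p,   with   (Gamma_p)_{ij} = gamma(|i - j|),
                       (r_p)_i = gamma(i),   i,j = 1..p.
Substitute the sample gammas (Toeplitz matrix and right-hand side of size 1):
  Gamma_p = [[1.0144]]
  r_p     = [-0.1207]
With p = 1 this is the single equation gamma(0) phi_1 = gamma(1):
  phi_hat_1 = gamma(1) / gamma(0) = -0.1207 / 1.0144 = -0.1190.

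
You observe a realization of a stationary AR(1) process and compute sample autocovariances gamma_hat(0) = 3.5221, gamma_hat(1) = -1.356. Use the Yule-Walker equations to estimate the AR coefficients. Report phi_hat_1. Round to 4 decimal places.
\hat\phi_{1} = -0.3850

The Yule-Walker equations for an AR(p) process read, in matrix form,
  Gamma_p phi = r_p,   with   (Gamma_p)_{ij} = gamma(|i - j|),
                       (r_p)_i = gamma(i),   i,j = 1..p.
Substitute the sample gammas (Toeplitz matrix and right-hand side of size 1):
  Gamma_p = [[3.5221]]
  r_p     = [-1.356]
With p = 1 this is the single equation gamma(0) phi_1 = gamma(1):
  phi_hat_1 = gamma(1) / gamma(0) = -1.356 / 3.5221 = -0.3850.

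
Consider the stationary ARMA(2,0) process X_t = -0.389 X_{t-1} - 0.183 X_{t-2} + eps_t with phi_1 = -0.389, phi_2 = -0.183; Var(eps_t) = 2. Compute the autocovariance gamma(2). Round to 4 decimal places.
\gamma(2) = -0.1278

Multiply the model equation by X_{t-k} and take expectations. With theta_0 = psi_0 = 1 and psi_j the MA(infinity) weights, this gives
  gamma(k) - sum_i phi_i gamma(k-i) = c_k,
  c_k = sigma^2 * sum_{j=k..q} theta_j psi_{j-k}   (c_k = 0 for k > q),
using gamma(-m) = gamma(m).
Pure AR (q = 0): c_0 = sigma^2 = 2, c_k = 0 for k >= 1.
Equations for k = 0, 1, 2 (AR order 2, c_2 = 0):
  (E0) gamma(0) = phi_1 gamma(1) + phi_2 gamma(2) + c_0
  (E1) gamma(1) = phi_1 gamma(0) + phi_2 gamma(1) + c_1
  (E2) gamma(2) = phi_1 gamma(1) + phi_2 gamma(0)
From (E1): gamma(1) = A gamma(0) + B with
  A = phi_1 / (1 - phi_2) = -0.389 / 1.183 = -0.328825,   B = c_1 / (1 - phi_2) = 0 / 1.183 = 0.
Insert (E2) into (E0): gamma(0) (1 - phi_2^2) = phi_1 (1 + phi_2) gamma(1) + c_0.
  phi_1 (1 + phi_2) = (-0.389)(0.817) = -0.317813,   1 - phi_2^2 = 0.966511.
Replace gamma(1) by A gamma(0) + B and collect gamma(0):
  gamma(0) [0.966511 - (-0.317813)(-0.328825)] = c_0 = 2
  gamma(0) * 0.862006 = 2
  gamma(0) = 2 / 0.862006 = 2.320169.
  gamma(1) = A gamma(0) = (-0.328825)(2.320169) = -0.76293.
  gamma(2) = phi_1 gamma(1) + phi_2 gamma(0) = (-0.389)(-0.76293) + (-0.183)(2.320169) = -0.127811.
Therefore gamma(2) = -0.1278 (to 4 decimal places).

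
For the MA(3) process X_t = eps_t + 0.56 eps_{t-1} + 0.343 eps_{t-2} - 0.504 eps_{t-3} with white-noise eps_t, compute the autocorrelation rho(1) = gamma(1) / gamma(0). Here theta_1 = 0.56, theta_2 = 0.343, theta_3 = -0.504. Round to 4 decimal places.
\rho(1) = 0.3437

For an MA(q) process with theta_0 = 1, the autocovariance is
  gamma(k) = sigma^2 * sum_{i=0..q-k} theta_i * theta_{i+k},
and rho(k) = gamma(k) / gamma(0). Sigma^2 cancels.
  numerator   = (1)*(0.56) + (0.56)*(0.343) + (0.343)*(-0.504) = 0.579208.
  denominator = (1)^2 + (0.56)^2 + (0.343)^2 + (-0.504)^2 = 1.685265.
  rho(1) = 0.579208 / 1.685265 = 0.3437.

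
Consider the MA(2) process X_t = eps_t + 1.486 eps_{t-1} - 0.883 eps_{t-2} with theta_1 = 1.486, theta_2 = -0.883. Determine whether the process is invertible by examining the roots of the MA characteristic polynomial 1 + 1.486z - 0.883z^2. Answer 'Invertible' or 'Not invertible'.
\text{Not invertible}

The MA(q) characteristic polynomial is P(z) = 1 + 1.486z - 0.883z^2.
Invertibility requires all roots to lie outside the unit circle, i.e. |z| > 1 for every root.
Set 1 + (1.486) z + (-0.883) z^2 = 0, i.e. a z^2 + b z + c = 0 with a = -0.883, b = 1.486, c = 1.
Discriminant D = b^2 - 4ac = (1.486)^2 - 4*(-0.883)*1 = 2.208196 - (-3.532) = 5.740196.
D >= 0, so the roots are real: z = (-b +/- sqrt(D)) / (2a) = (-1.486 +/- 2.395871) / (-1.766).
  z_1 = (-1.486 + 2.395871) / (-1.766) = -0.5152,   |z_1| = 0.5152.
  z_2 = (-1.486 - 2.395871) / (-1.766) = 2.1981,   |z_2| = 2.1981.
Moduli of all roots: 0.5152, 2.1981.
All moduli strictly greater than 1? No.
Verdict: Not invertible.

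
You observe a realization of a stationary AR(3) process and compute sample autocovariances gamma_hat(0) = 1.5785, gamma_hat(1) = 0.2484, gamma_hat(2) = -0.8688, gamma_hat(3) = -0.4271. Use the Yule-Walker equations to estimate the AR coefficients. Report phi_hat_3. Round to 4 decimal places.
\hat\phi_{3} = -0.0630

The Yule-Walker equations for an AR(p) process read, in matrix form,
  Gamma_p phi = r_p,   with   (Gamma_p)_{ij} = gamma(|i - j|),
                       (r_p)_i = gamma(i),   i,j = 1..p.
Substitute the sample gammas (Toeplitz matrix and right-hand side of size 3):
  Gamma_p = [[1.5785, 0.2484, -0.8688], [0.2484, 1.5785, 0.2484], [-0.8688, 0.2484, 1.5785]]
  r_p     = [0.2484, -0.8688, -0.4271]
Written out (R1..R3):
  (R1) 1.5785 phi_1 + 0.2484 phi_2 - 0.8688 phi_3 = 0.2484
  (R2) 0.2484 phi_1 + 1.5785 phi_2 + 0.2484 phi_3 = -0.8688
  (R3) -0.8688 phi_1 + 0.2484 phi_2 + 1.5785 phi_3 = -0.4271
Gaussian elimination:
  R2 <- R2 - (0.2484/1.5785) R1 = R2 - (0.157365) R1:  1.539411 phi_2 + 0.385118 phi_3 = -0.907889
  R3 <- R3 - (-0.8688/1.5785) R1 = R3 - (-0.550396) R1:  0.385118 phi_2 + 1.100316 phi_3 = -0.290382
  R3 <- R3 - (0.385118/1.539411) R2 = R3 - (0.250173) R2:  1.00397 phi_3 = -0.063253
Back-substitution:
  phi_hat_3 = -0.063253 / 1.00397 = -0.063002
  phi_hat_2 = (-0.907889 - (0.385118)(-0.063002)) / 1.539411 = -0.574003
  phi_hat_1 = (0.2484 - (0.2484)(-0.574003) - (-0.8688)(-0.063002)) / 1.5785 = 0.213016
So phi_hat = [0.2130, -0.5740, -0.0630].
Therefore phi_hat_3 = -0.0630.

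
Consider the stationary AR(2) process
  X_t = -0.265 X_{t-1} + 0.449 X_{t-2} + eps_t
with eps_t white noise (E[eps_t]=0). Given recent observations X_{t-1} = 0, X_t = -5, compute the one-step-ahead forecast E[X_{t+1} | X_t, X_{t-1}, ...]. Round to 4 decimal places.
E[X_{t+1} \mid \mathcal F_t] = 1.3250

For an AR(p) model X_t = c + sum_i phi_i X_{t-i} + eps_t, the
one-step-ahead conditional mean is
  E[X_{t+1} | X_t, ...] = c + sum_i phi_i X_{t+1-i}.
Substitute known values:
  E[X_{t+1} | ...] = (-0.265) * (-5) + (0.449) * (0)
                   = 1.3250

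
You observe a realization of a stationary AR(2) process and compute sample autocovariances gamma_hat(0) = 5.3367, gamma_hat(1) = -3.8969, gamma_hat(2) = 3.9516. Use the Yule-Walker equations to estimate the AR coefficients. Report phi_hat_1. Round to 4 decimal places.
\hat\phi_{1} = -0.4060

The Yule-Walker equations for an AR(p) process read, in matrix form,
  Gamma_p phi = r_p,   with   (Gamma_p)_{ij} = gamma(|i - j|),
                       (r_p)_i = gamma(i),   i,j = 1..p.
Substitute the sample gammas (Toeplitz matrix and right-hand side of size 2):
  Gamma_p = [[5.3367, -3.8969], [-3.8969, 5.3367]]
  r_p     = [-3.8969, 3.9516]
Written out:
  5.3367 phi_1 - 3.8969 phi_2 = -3.8969
  -3.8969 phi_1 + 5.3367 phi_2 = 3.9516
Solve by Cramer's rule:
  det = gamma(0)^2 - gamma(1)^2 = (5.3367)^2 - (-3.8969)^2 = 28.48036689 - 15.18582961 = 13.29453728
  phi_hat_1 = [gamma(1) gamma(0) - gamma(1) gamma(2)] / det = [(-3.8969)(5.3367) - (-3.8969)(3.9516)] / 13.29453728 = -5.39759619 / 13.29453728 = -0.406
  phi_hat_2 = [gamma(0) gamma(2) - gamma(1)^2] / det = [(5.3367)(3.9516) - (-3.8969)^2] / 13.29453728 = 5.90267411 / 13.29453728 = 0.444
So phi_hat = [-0.4060, 0.4440].
Therefore phi_hat_1 = -0.4060.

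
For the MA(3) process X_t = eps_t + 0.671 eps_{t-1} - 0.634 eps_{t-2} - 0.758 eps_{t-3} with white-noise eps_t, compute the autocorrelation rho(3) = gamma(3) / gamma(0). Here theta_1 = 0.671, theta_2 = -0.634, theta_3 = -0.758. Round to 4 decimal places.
\rho(3) = -0.3124

For an MA(q) process with theta_0 = 1, the autocovariance is
  gamma(k) = sigma^2 * sum_{i=0..q-k} theta_i * theta_{i+k},
and rho(k) = gamma(k) / gamma(0). Sigma^2 cancels.
  numerator   = (1)*(-0.758) = -0.758.
  denominator = (1)^2 + (0.671)^2 + (-0.634)^2 + (-0.758)^2 = 2.426761.
  rho(3) = -0.758 / 2.426761 = -0.3124.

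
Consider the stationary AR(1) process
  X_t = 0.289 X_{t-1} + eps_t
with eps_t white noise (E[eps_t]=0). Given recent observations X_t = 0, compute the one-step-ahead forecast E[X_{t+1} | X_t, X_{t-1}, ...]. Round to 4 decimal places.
E[X_{t+1} \mid \mathcal F_t] = 0.0000

For an AR(p) model X_t = c + sum_i phi_i X_{t-i} + eps_t, the
one-step-ahead conditional mean is
  E[X_{t+1} | X_t, ...] = c + sum_i phi_i X_{t+1-i}.
Substitute known values:
  E[X_{t+1} | ...] = (0.289) * (0)
                   = 0.0000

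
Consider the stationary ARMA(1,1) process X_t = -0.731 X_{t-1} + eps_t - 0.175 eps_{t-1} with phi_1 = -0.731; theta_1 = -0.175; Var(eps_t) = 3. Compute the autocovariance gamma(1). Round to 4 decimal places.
\gamma(1) = -6.5839

Multiply the model equation by X_{t-k} and take expectations. With theta_0 = psi_0 = 1 and psi_j the MA(infinity) weights, this gives
  gamma(k) - sum_i phi_i gamma(k-i) = c_k,
  c_k = sigma^2 * sum_{j=k..q} theta_j psi_{j-k}   (c_k = 0 for k > q),
using gamma(-m) = gamma(m).
psi-weights needed (psi_j = theta_j + sum_i phi_i psi_{j-i}):
  psi_1 = theta_1 + phi_1 = -0.175 + (-0.731) = -0.906
Right-hand sides:
  c_0 = sigma^2 (1 + theta_1 psi_1) = 3 * (1 + (-0.175)(-0.906)) = 3 * 1.15855 = 3.47565
  c_1 = sigma^2 theta_1 = 3 * (-0.175) = -0.525
  c_2 = 0
Equations for k = 0 and k = 1 (AR order 1):
  gamma(0) = phi_1 gamma(1) + c_0
  gamma(1) = phi_1 gamma(0) + c_1
Substituting the second into the first: gamma(0) (1 - phi_1^2) = c_0 + phi_1 c_1, so
  gamma(0) = (c_0 + phi_1 c_1) / (1 - phi_1^2) = (3.47565 + (-0.731)(-0.525)) / (1 - (-0.731)^2) = 3.859425 / 0.465639 = 8.288449.
  gamma(1) = phi_1 gamma(0) + c_1 = (-0.731)(8.288449) + (-0.525) = -6.583856.
Therefore gamma(1) = -6.5839 (to 4 decimal places).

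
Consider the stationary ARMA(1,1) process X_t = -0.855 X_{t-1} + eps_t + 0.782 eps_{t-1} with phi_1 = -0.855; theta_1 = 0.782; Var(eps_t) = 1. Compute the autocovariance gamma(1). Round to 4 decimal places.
\gamma(1) = -0.0899

Multiply the model equation by X_{t-k} and take expectations. With theta_0 = psi_0 = 1 and psi_j the MA(infinity) weights, this gives
  gamma(k) - sum_i phi_i gamma(k-i) = c_k,
  c_k = sigma^2 * sum_{j=k..q} theta_j psi_{j-k}   (c_k = 0 for k > q),
using gamma(-m) = gamma(m).
psi-weights needed (psi_j = theta_j + sum_i phi_i psi_{j-i}):
  psi_1 = theta_1 + phi_1 = 0.782 + (-0.855) = -0.073
Right-hand sides:
  c_0 = sigma^2 (1 + theta_1 psi_1) = 1 * (1 + (0.782)(-0.073)) = 1 * 0.942914 = 0.942914
  c_1 = sigma^2 theta_1 = 1 * (0.782) = 0.782
  c_2 = 0
Equations for k = 0 and k = 1 (AR order 1):
  gamma(0) = phi_1 gamma(1) + c_0
  gamma(1) = phi_1 gamma(0) + c_1
Substituting the second into the first: gamma(0) (1 - phi_1^2) = c_0 + phi_1 c_1, so
  gamma(0) = (c_0 + phi_1 c_1) / (1 - phi_1^2) = (0.942914 + (-0.855)(0.782)) / (1 - (-0.855)^2) = 0.274304 / 0.268975 = 1.019812.
  gamma(1) = phi_1 gamma(0) + c_1 = (-0.855)(1.019812) + (0.782) = -0.089939.
Therefore gamma(1) = -0.0899 (to 4 decimal places).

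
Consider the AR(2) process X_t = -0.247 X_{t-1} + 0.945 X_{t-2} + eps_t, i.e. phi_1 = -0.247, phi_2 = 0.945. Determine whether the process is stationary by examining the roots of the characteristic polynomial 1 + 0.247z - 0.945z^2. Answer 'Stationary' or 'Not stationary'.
\text{Not stationary}

The AR(p) characteristic polynomial is P(z) = 1 + 0.247z - 0.945z^2.
Stationarity requires all roots to lie outside the unit circle, i.e. |z| > 1 for every root.
Set 1 + (0.247) z + (-0.945) z^2 = 0, i.e. a z^2 + b z + c = 0 with a = -0.945, b = 0.247, c = 1.
Discriminant D = b^2 - 4ac = (0.247)^2 - 4*(-0.945)*1 = 0.061009 - (-3.78) = 3.841009.
D >= 0, so the roots are real: z = (-b +/- sqrt(D)) / (2a) = (-0.247 +/- 1.959849) / (-1.89).
  z_1 = (-0.247 + 1.959849) / (-1.89) = -0.9063,   |z_1| = 0.9063.
  z_2 = (-0.247 - 1.959849) / (-1.89) = 1.1676,   |z_2| = 1.1676.
Moduli of all roots: 0.9063, 1.1676.
All moduli strictly greater than 1? No.
Verdict: Not stationary.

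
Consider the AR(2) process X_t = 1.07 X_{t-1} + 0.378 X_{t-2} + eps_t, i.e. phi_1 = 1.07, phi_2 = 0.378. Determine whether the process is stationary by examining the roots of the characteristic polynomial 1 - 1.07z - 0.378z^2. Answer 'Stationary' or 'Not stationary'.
\text{Not stationary}

The AR(p) characteristic polynomial is P(z) = 1 - 1.07z - 0.378z^2.
Stationarity requires all roots to lie outside the unit circle, i.e. |z| > 1 for every root.
Set 1 + (-1.07) z + (-0.378) z^2 = 0, i.e. a z^2 + b z + c = 0 with a = -0.378, b = -1.07, c = 1.
Discriminant D = b^2 - 4ac = (-1.07)^2 - 4*(-0.378)*1 = 1.1449 - (-1.512) = 2.6569.
D >= 0, so the roots are real: z = (-b +/- sqrt(D)) / (2a) = (1.07 +/- 1.63) / (-0.756).
  z_1 = (1.07 + 1.63) / (-0.756) = -3.5714,   |z_1| = 3.5714.
  z_2 = (1.07 - 1.63) / (-0.756) = 0.7407,   |z_2| = 0.7407.
Moduli of all roots: 3.5714, 0.7407.
All moduli strictly greater than 1? No.
Verdict: Not stationary.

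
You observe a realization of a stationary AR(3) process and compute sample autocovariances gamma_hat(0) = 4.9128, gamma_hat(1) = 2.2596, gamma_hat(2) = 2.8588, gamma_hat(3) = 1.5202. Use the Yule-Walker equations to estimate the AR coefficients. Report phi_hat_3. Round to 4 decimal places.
\hat\phi_{3} = -0.0790

The Yule-Walker equations for an AR(p) process read, in matrix form,
  Gamma_p phi = r_p,   with   (Gamma_p)_{ij} = gamma(|i - j|),
                       (r_p)_i = gamma(i),   i,j = 1..p.
Substitute the sample gammas (Toeplitz matrix and right-hand side of size 3):
  Gamma_p = [[4.9128, 2.2596, 2.8588], [2.2596, 4.9128, 2.2596], [2.8588, 2.2596, 4.9128]]
  r_p     = [2.2596, 2.8588, 1.5202]
Written out (R1..R3):
  (R1) 4.9128 phi_1 + 2.2596 phi_2 + 2.8588 phi_3 = 2.2596
  (R2) 2.2596 phi_1 + 4.9128 phi_2 + 2.2596 phi_3 = 2.8588
  (R3) 2.8588 phi_1 + 2.2596 phi_2 + 4.9128 phi_3 = 1.5202
Gaussian elimination:
  R2 <- R2 - (2.2596/4.9128) R1 = R2 - (0.459941) R1:  3.873516 phi_2 + 0.94472 phi_3 = 1.819516
  R3 <- R3 - (2.8588/4.9128) R1 = R3 - (0.581908) R1:  0.94472 phi_2 + 3.24924 phi_3 = 0.20532
  R3 <- R3 - (0.94472/3.873516) R2 = R3 - (0.243892) R2:  3.01883 phi_3 = -0.238446
Back-substitution:
  phi_hat_3 = -0.238446 / 3.01883 = -0.078986
  phi_hat_2 = (1.819516 - (0.94472)(-0.078986)) / 3.873516 = 0.488997
  phi_hat_1 = (2.2596 - (2.2596)(0.488997) - (2.8588)(-0.078986)) / 4.9128 = 0.280994
So phi_hat = [0.2810, 0.4890, -0.0790].
Therefore phi_hat_3 = -0.0790.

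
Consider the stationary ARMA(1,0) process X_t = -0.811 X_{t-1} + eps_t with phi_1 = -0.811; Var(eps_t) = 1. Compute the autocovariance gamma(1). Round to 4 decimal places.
\gamma(1) = -2.3694

Multiply the model equation by X_{t-k} and take expectations. With theta_0 = psi_0 = 1 and psi_j the MA(infinity) weights, this gives
  gamma(k) - sum_i phi_i gamma(k-i) = c_k,
  c_k = sigma^2 * sum_{j=k..q} theta_j psi_{j-k}   (c_k = 0 for k > q),
using gamma(-m) = gamma(m).
Pure AR (q = 0): c_0 = sigma^2 = 1, c_k = 0 for k >= 1.
Equations for k = 0 and k = 1 (AR order 1):
  gamma(0) = phi_1 gamma(1) + c_0
  gamma(1) = phi_1 gamma(0) + c_1
Substituting the second into the first: gamma(0) (1 - phi_1^2) = c_0 + phi_1 c_1, so
  gamma(0) = c_0 / (1 - phi_1^2) = 1 / (1 - (-0.811)^2) = 1 / 0.342279 = 2.921593.
  gamma(1) = phi_1 gamma(0) = (-0.811)(2.921593) = -2.369412.
Therefore gamma(1) = -2.3694 (to 4 decimal places).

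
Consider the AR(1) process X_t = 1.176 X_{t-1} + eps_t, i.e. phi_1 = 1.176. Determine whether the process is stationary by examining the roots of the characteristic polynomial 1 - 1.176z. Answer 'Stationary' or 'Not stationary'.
\text{Not stationary}

The AR(p) characteristic polynomial is P(z) = 1 - 1.176z.
Stationarity requires all roots to lie outside the unit circle, i.e. |z| > 1 for every root.
This is linear in z: 1 + (-1.176) z = 0  =>  z = -1/(-1.176) = 0.85034,  |z| = 0.85034.
Moduli of all roots: 0.8503.
All moduli strictly greater than 1? No.
Verdict: Not stationary.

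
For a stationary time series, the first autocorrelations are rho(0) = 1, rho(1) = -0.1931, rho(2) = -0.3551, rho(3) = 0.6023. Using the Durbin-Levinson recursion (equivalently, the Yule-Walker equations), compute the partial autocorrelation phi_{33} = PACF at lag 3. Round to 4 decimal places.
\phi_{33} = 0.5320

The PACF at lag k is phi_{kk}, the last component of the solution
to the Yule-Walker system G_k phi = r_k where
  (G_k)_{ij} = rho(|i - j|), (r_k)_i = rho(i), i,j = 1..k.
Equivalently, Durbin-Levinson gives phi_{kk} iteratively:
  phi_{11} = rho(1)
  phi_{kk} = [rho(k) - sum_{j=1..k-1} phi_{k-1,j} rho(k-j)]
            / [1 - sum_{j=1..k-1} phi_{k-1,j} rho(j)],
  phi_{k,j} = phi_{k-1,j} - phi_{kk} phi_{k-1,k-j},  j = 1..k-1.
Step k = 1:
  phi_11 = rho(1) = -0.1931.
Step k = 2:
  phi_22 = [rho(2) - phi_11 rho(1)] / [1 - phi_11 rho(1)] = [-0.3551 - (-0.1931)(-0.1931)] / [1 - (-0.1931)(-0.1931)]
         = -0.39238761 / 0.96271239 = -0.407585.
  Update: phi_21 = phi_11 - phi_22 phi_11 = -0.1931 - (-0.407585)(-0.1931) = -0.271805.
Step k = 3:
  phi_33 = [rho(3) - phi_21 rho(2) - phi_22 rho(1)] / [1 - phi_21 rho(1) - phi_22 rho(2)]
    numerator   = 0.6023 - (-0.271805)(-0.3551) - (-0.407585)(-0.1931) = 0.42707737
    denominator = 1 - (-0.271805)(-0.1931) - (-0.407585)(-0.3551) = 0.80278089
  phi_33 = 0.42707737 / 0.80278089 = 0.532.
Therefore phi_{33} = 0.5320.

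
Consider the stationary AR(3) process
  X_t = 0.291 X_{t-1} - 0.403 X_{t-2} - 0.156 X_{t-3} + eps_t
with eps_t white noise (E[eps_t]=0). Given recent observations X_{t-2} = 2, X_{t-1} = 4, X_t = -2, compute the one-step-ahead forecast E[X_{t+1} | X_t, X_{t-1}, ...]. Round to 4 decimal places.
E[X_{t+1} \mid \mathcal F_t] = -2.5060

For an AR(p) model X_t = c + sum_i phi_i X_{t-i} + eps_t, the
one-step-ahead conditional mean is
  E[X_{t+1} | X_t, ...] = c + sum_i phi_i X_{t+1-i}.
Substitute known values:
  E[X_{t+1} | ...] = (0.291) * (-2) + (-0.403) * (4) + (-0.156) * (2)
                   = -2.5060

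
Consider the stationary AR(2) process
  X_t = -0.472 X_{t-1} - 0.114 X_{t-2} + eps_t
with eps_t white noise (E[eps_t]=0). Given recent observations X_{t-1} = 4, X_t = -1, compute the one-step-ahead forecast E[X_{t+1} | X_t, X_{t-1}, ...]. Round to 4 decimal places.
E[X_{t+1} \mid \mathcal F_t] = 0.0160

For an AR(p) model X_t = c + sum_i phi_i X_{t-i} + eps_t, the
one-step-ahead conditional mean is
  E[X_{t+1} | X_t, ...] = c + sum_i phi_i X_{t+1-i}.
Substitute known values:
  E[X_{t+1} | ...] = (-0.472) * (-1) + (-0.114) * (4)
                   = 0.0160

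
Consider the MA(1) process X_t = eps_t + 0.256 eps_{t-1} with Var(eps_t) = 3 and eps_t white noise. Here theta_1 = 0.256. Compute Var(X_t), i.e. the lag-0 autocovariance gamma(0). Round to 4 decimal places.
\gamma(0) = 3.1966

For an MA(q) process X_t = eps_t + sum_i theta_i eps_{t-i} with
Var(eps_t) = sigma^2, the variance is
  gamma(0) = sigma^2 * (1 + sum_i theta_i^2).
  sum_i theta_i^2 = (0.256)^2 = 0.065536.
  gamma(0) = 3 * (1 + 0.065536) = 3 * 1.065536 = 3.196608, which rounds to 3.1966.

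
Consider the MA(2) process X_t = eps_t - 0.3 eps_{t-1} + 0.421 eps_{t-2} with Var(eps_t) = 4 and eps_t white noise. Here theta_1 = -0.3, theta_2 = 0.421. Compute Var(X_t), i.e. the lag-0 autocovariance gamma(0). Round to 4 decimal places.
\gamma(0) = 5.0690

For an MA(q) process X_t = eps_t + sum_i theta_i eps_{t-i} with
Var(eps_t) = sigma^2, the variance is
  gamma(0) = sigma^2 * (1 + sum_i theta_i^2).
  sum_i theta_i^2 = (-0.3)^2 + (0.421)^2 = 0.09 + 0.177241 = 0.267241.
  gamma(0) = 4 * (1 + 0.267241) = 4 * 1.267241 = 5.068964, which rounds to 5.0690.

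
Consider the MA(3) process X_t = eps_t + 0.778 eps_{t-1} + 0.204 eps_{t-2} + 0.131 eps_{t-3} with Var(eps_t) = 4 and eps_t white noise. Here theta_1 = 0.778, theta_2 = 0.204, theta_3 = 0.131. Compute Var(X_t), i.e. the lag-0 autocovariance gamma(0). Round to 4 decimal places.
\gamma(0) = 6.6562

For an MA(q) process X_t = eps_t + sum_i theta_i eps_{t-i} with
Var(eps_t) = sigma^2, the variance is
  gamma(0) = sigma^2 * (1 + sum_i theta_i^2).
  sum_i theta_i^2 = (0.778)^2 + (0.204)^2 + (0.131)^2 = 0.605284 + 0.041616 + 0.017161 = 0.664061.
  gamma(0) = 4 * (1 + 0.664061) = 4 * 1.664061 = 6.656244, which rounds to 6.6562.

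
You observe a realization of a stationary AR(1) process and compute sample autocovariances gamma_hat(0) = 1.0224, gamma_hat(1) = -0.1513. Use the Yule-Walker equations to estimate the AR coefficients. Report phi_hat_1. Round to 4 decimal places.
\hat\phi_{1} = -0.1480

The Yule-Walker equations for an AR(p) process read, in matrix form,
  Gamma_p phi = r_p,   with   (Gamma_p)_{ij} = gamma(|i - j|),
                       (r_p)_i = gamma(i),   i,j = 1..p.
Substitute the sample gammas (Toeplitz matrix and right-hand side of size 1):
  Gamma_p = [[1.0224]]
  r_p     = [-0.1513]
With p = 1 this is the single equation gamma(0) phi_1 = gamma(1):
  phi_hat_1 = gamma(1) / gamma(0) = -0.1513 / 1.0224 = -0.1480.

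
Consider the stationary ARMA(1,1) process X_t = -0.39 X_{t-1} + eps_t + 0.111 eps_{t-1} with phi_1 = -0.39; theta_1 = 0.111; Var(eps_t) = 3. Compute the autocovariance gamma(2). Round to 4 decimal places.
\gamma(2) = 0.3683

Multiply the model equation by X_{t-k} and take expectations. With theta_0 = psi_0 = 1 and psi_j the MA(infinity) weights, this gives
  gamma(k) - sum_i phi_i gamma(k-i) = c_k,
  c_k = sigma^2 * sum_{j=k..q} theta_j psi_{j-k}   (c_k = 0 for k > q),
using gamma(-m) = gamma(m).
psi-weights needed (psi_j = theta_j + sum_i phi_i psi_{j-i}):
  psi_1 = theta_1 + phi_1 = 0.111 + (-0.39) = -0.279
Right-hand sides:
  c_0 = sigma^2 (1 + theta_1 psi_1) = 3 * (1 + (0.111)(-0.279)) = 3 * 0.969031 = 2.907093
  c_1 = sigma^2 theta_1 = 3 * (0.111) = 0.333
  c_2 = 0
Equations for k = 0 and k = 1 (AR order 1):
  gamma(0) = phi_1 gamma(1) + c_0
  gamma(1) = phi_1 gamma(0) + c_1
Substituting the second into the first: gamma(0) (1 - phi_1^2) = c_0 + phi_1 c_1, so
  gamma(0) = (c_0 + phi_1 c_1) / (1 - phi_1^2) = (2.907093 + (-0.39)(0.333)) / (1 - (-0.39)^2) = 2.777223 / 0.8479 = 3.275413.
  gamma(1) = phi_1 gamma(0) + c_1 = (-0.39)(3.275413) + (0.333) = -0.944411.
For k = 2 (> q): gamma(2) = phi_1 gamma(1) = (-0.39)(-0.944411) = 0.36832.
Therefore gamma(2) = 0.3683 (to 4 decimal places).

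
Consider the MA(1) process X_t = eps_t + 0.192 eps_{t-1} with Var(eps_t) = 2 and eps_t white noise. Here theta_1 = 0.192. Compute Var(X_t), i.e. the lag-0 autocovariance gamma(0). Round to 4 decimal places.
\gamma(0) = 2.0737

For an MA(q) process X_t = eps_t + sum_i theta_i eps_{t-i} with
Var(eps_t) = sigma^2, the variance is
  gamma(0) = sigma^2 * (1 + sum_i theta_i^2).
  sum_i theta_i^2 = (0.192)^2 = 0.036864.
  gamma(0) = 2 * (1 + 0.036864) = 2 * 1.036864 = 2.073728, which rounds to 2.0737.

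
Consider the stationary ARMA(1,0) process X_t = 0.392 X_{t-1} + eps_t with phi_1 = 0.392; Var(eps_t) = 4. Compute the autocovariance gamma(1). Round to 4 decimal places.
\gamma(1) = 1.8527

Multiply the model equation by X_{t-k} and take expectations. With theta_0 = psi_0 = 1 and psi_j the MA(infinity) weights, this gives
  gamma(k) - sum_i phi_i gamma(k-i) = c_k,
  c_k = sigma^2 * sum_{j=k..q} theta_j psi_{j-k}   (c_k = 0 for k > q),
using gamma(-m) = gamma(m).
Pure AR (q = 0): c_0 = sigma^2 = 4, c_k = 0 for k >= 1.
Equations for k = 0 and k = 1 (AR order 1):
  gamma(0) = phi_1 gamma(1) + c_0
  gamma(1) = phi_1 gamma(0) + c_1
Substituting the second into the first: gamma(0) (1 - phi_1^2) = c_0 + phi_1 c_1, so
  gamma(0) = c_0 / (1 - phi_1^2) = 4 / (1 - (0.392)^2) = 4 / 0.846336 = 4.726255.
  gamma(1) = phi_1 gamma(0) = (0.392)(4.726255) = 1.852692.
Therefore gamma(1) = 1.8527 (to 4 decimal places).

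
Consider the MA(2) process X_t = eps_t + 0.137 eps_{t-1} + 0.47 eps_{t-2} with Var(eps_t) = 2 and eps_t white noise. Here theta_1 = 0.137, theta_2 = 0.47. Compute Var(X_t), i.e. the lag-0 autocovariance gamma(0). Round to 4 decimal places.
\gamma(0) = 2.4793

For an MA(q) process X_t = eps_t + sum_i theta_i eps_{t-i} with
Var(eps_t) = sigma^2, the variance is
  gamma(0) = sigma^2 * (1 + sum_i theta_i^2).
  sum_i theta_i^2 = (0.137)^2 + (0.47)^2 = 0.018769 + 0.2209 = 0.239669.
  gamma(0) = 2 * (1 + 0.239669) = 2 * 1.239669 = 2.479338, which rounds to 2.4793.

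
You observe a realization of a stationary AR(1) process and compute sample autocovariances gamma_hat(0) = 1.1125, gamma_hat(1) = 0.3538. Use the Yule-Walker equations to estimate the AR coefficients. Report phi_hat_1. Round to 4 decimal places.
\hat\phi_{1} = 0.3180

The Yule-Walker equations for an AR(p) process read, in matrix form,
  Gamma_p phi = r_p,   with   (Gamma_p)_{ij} = gamma(|i - j|),
                       (r_p)_i = gamma(i),   i,j = 1..p.
Substitute the sample gammas (Toeplitz matrix and right-hand side of size 1):
  Gamma_p = [[1.1125]]
  r_p     = [0.3538]
With p = 1 this is the single equation gamma(0) phi_1 = gamma(1):
  phi_hat_1 = gamma(1) / gamma(0) = 0.3538 / 1.1125 = 0.3180.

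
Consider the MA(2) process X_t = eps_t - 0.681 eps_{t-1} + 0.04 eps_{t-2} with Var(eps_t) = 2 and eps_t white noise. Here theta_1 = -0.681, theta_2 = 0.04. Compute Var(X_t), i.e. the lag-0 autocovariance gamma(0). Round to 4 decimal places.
\gamma(0) = 2.9307

For an MA(q) process X_t = eps_t + sum_i theta_i eps_{t-i} with
Var(eps_t) = sigma^2, the variance is
  gamma(0) = sigma^2 * (1 + sum_i theta_i^2).
  sum_i theta_i^2 = (-0.681)^2 + (0.04)^2 = 0.463761 + 0.0016 = 0.465361.
  gamma(0) = 2 * (1 + 0.465361) = 2 * 1.465361 = 2.930722, which rounds to 2.9307.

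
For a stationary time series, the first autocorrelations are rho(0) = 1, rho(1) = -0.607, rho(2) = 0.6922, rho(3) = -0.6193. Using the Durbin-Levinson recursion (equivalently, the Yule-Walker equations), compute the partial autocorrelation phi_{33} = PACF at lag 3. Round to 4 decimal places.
\phi_{33} = -0.2220

The PACF at lag k is phi_{kk}, the last component of the solution
to the Yule-Walker system G_k phi = r_k where
  (G_k)_{ij} = rho(|i - j|), (r_k)_i = rho(i), i,j = 1..k.
Equivalently, Durbin-Levinson gives phi_{kk} iteratively:
  phi_{11} = rho(1)
  phi_{kk} = [rho(k) - sum_{j=1..k-1} phi_{k-1,j} rho(k-j)]
            / [1 - sum_{j=1..k-1} phi_{k-1,j} rho(j)],
  phi_{k,j} = phi_{k-1,j} - phi_{kk} phi_{k-1,k-j},  j = 1..k-1.
Step k = 1:
  phi_11 = rho(1) = -0.607.
Step k = 2:
  phi_22 = [rho(2) - phi_11 rho(1)] / [1 - phi_11 rho(1)] = [0.6922 - (-0.607)(-0.607)] / [1 - (-0.607)(-0.607)]
         = 0.323751 / 0.631551 = 0.512628.
  Update: phi_21 = phi_11 - phi_22 phi_11 = -0.607 - (0.512628)(-0.607) = -0.295835.
Step k = 3:
  phi_33 = [rho(3) - phi_21 rho(2) - phi_22 rho(1)] / [1 - phi_21 rho(1) - phi_22 rho(2)]
    numerator   = -0.6193 - (-0.295835)(0.6922) - (0.512628)(-0.607) = -0.10335787
    denominator = 1 - (-0.295835)(-0.607) - (0.512628)(0.6922) = 0.46558703
  phi_33 = -0.10335787 / 0.46558703 = -0.222.
Therefore phi_{33} = -0.2220.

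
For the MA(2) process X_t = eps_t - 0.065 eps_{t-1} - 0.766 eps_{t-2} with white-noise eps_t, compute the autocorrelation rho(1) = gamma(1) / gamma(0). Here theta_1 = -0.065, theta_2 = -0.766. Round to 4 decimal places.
\rho(1) = -0.0096

For an MA(q) process with theta_0 = 1, the autocovariance is
  gamma(k) = sigma^2 * sum_{i=0..q-k} theta_i * theta_{i+k},
and rho(k) = gamma(k) / gamma(0). Sigma^2 cancels.
  numerator   = (1)*(-0.065) + (-0.065)*(-0.766) = -0.01521.
  denominator = (1)^2 + (-0.065)^2 + (-0.766)^2 = 1.590981.
  rho(1) = -0.01521 / 1.590981 = -0.0096.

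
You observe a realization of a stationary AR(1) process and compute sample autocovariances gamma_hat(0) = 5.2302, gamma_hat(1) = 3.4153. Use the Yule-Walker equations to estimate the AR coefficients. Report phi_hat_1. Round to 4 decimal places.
\hat\phi_{1} = 0.6530

The Yule-Walker equations for an AR(p) process read, in matrix form,
  Gamma_p phi = r_p,   with   (Gamma_p)_{ij} = gamma(|i - j|),
                       (r_p)_i = gamma(i),   i,j = 1..p.
Substitute the sample gammas (Toeplitz matrix and right-hand side of size 1):
  Gamma_p = [[5.2302]]
  r_p     = [3.4153]
With p = 1 this is the single equation gamma(0) phi_1 = gamma(1):
  phi_hat_1 = gamma(1) / gamma(0) = 3.4153 / 5.2302 = 0.6530.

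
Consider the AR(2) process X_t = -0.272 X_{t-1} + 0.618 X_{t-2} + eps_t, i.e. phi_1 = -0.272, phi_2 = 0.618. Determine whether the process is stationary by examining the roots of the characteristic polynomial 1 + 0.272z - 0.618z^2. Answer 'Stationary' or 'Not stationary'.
\text{Stationary}

The AR(p) characteristic polynomial is P(z) = 1 + 0.272z - 0.618z^2.
Stationarity requires all roots to lie outside the unit circle, i.e. |z| > 1 for every root.
Set 1 + (0.272) z + (-0.618) z^2 = 0, i.e. a z^2 + b z + c = 0 with a = -0.618, b = 0.272, c = 1.
Discriminant D = b^2 - 4ac = (0.272)^2 - 4*(-0.618)*1 = 0.073984 - (-2.472) = 2.545984.
D >= 0, so the roots are real: z = (-b +/- sqrt(D)) / (2a) = (-0.272 +/- 1.595614) / (-1.236).
  z_1 = (-0.272 + 1.595614) / (-1.236) = -1.0709,   |z_1| = 1.0709.
  z_2 = (-0.272 - 1.595614) / (-1.236) = 1.511,   |z_2| = 1.511.
Moduli of all roots: 1.0709, 1.5110.
All moduli strictly greater than 1? Yes.
Verdict: Stationary.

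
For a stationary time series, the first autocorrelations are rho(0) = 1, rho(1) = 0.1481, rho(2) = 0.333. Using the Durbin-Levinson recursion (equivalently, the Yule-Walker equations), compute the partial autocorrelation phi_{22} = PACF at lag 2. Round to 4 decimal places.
\phi_{22} = 0.3180

The PACF at lag k is phi_{kk}, the last component of the solution
to the Yule-Walker system G_k phi = r_k where
  (G_k)_{ij} = rho(|i - j|), (r_k)_i = rho(i), i,j = 1..k.
Equivalently, Durbin-Levinson gives phi_{kk} iteratively:
  phi_{11} = rho(1)
  phi_{kk} = [rho(k) - sum_{j=1..k-1} phi_{k-1,j} rho(k-j)]
            / [1 - sum_{j=1..k-1} phi_{k-1,j} rho(j)],
  phi_{k,j} = phi_{k-1,j} - phi_{kk} phi_{k-1,k-j},  j = 1..k-1.
Step k = 1:
  phi_11 = rho(1) = 0.1481.
Step k = 2:
  phi_22 = [rho(2) - phi_11 rho(1)] / [1 - phi_11 rho(1)] = [0.333 - (0.1481)(0.1481)] / [1 - (0.1481)(0.1481)]
         = 0.31106639 / 0.97806639 = 0.318.
Therefore phi_{22} = 0.3180.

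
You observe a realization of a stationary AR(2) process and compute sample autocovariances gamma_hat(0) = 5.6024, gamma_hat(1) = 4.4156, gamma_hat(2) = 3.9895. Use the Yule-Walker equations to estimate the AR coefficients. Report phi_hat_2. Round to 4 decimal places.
\hat\phi_{2} = 0.2400

The Yule-Walker equations for an AR(p) process read, in matrix form,
  Gamma_p phi = r_p,   with   (Gamma_p)_{ij} = gamma(|i - j|),
                       (r_p)_i = gamma(i),   i,j = 1..p.
Substitute the sample gammas (Toeplitz matrix and right-hand side of size 2):
  Gamma_p = [[5.6024, 4.4156], [4.4156, 5.6024]]
  r_p     = [4.4156, 3.9895]
Written out:
  5.6024 phi_1 + 4.4156 phi_2 = 4.4156
  4.4156 phi_1 + 5.6024 phi_2 = 3.9895
Solve by Cramer's rule:
  det = gamma(0)^2 - gamma(1)^2 = (5.6024)^2 - (4.4156)^2 = 31.38688576 - 19.49752336 = 11.8893624
  phi_hat_1 = [gamma(1) gamma(0) - gamma(1) gamma(2)] / det = [(4.4156)(5.6024) - (4.4156)(3.9895)] / 11.8893624 = 7.12192124 / 11.8893624 = 0.599
  phi_hat_2 = [gamma(0) gamma(2) - gamma(1)^2] / det = [(5.6024)(3.9895) - (4.4156)^2] / 11.8893624 = 2.85325144 / 11.8893624 = 0.24
So phi_hat = [0.5990, 0.2400].
Therefore phi_hat_2 = 0.2400.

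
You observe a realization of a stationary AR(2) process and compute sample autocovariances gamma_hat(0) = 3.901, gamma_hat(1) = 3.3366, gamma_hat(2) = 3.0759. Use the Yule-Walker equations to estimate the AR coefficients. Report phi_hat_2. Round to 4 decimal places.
\hat\phi_{2} = 0.2120

The Yule-Walker equations for an AR(p) process read, in matrix form,
  Gamma_p phi = r_p,   with   (Gamma_p)_{ij} = gamma(|i - j|),
                       (r_p)_i = gamma(i),   i,j = 1..p.
Substitute the sample gammas (Toeplitz matrix and right-hand side of size 2):
  Gamma_p = [[3.901, 3.3366], [3.3366, 3.901]]
  r_p     = [3.3366, 3.0759]
Written out:
  3.901 phi_1 + 3.3366 phi_2 = 3.3366
  3.3366 phi_1 + 3.901 phi_2 = 3.0759
Solve by Cramer's rule:
  det = gamma(0)^2 - gamma(1)^2 = (3.901)^2 - (3.3366)^2 = 15.217801 - 11.13289956 = 4.08490144
  phi_hat_1 = [gamma(1) gamma(0) - gamma(1) gamma(2)] / det = [(3.3366)(3.901) - (3.3366)(3.0759)] / 4.08490144 = 2.75302866 / 4.08490144 = 0.674
  phi_hat_2 = [gamma(0) gamma(2) - gamma(1)^2] / det = [(3.901)(3.0759) - (3.3366)^2] / 4.08490144 = 0.86618634 / 4.08490144 = 0.212
So phi_hat = [0.6740, 0.2120].
Therefore phi_hat_2 = 0.2120.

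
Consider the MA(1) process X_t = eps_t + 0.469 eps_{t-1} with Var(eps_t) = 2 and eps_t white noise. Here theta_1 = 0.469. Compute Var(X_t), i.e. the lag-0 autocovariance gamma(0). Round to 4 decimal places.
\gamma(0) = 2.4399

For an MA(q) process X_t = eps_t + sum_i theta_i eps_{t-i} with
Var(eps_t) = sigma^2, the variance is
  gamma(0) = sigma^2 * (1 + sum_i theta_i^2).
  sum_i theta_i^2 = (0.469)^2 = 0.219961.
  gamma(0) = 2 * (1 + 0.219961) = 2 * 1.219961 = 2.439922, which rounds to 2.4399.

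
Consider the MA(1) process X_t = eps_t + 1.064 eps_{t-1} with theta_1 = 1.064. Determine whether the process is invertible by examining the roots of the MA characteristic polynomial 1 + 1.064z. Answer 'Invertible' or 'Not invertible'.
\text{Not invertible}

The MA(q) characteristic polynomial is P(z) = 1 + 1.064z.
Invertibility requires all roots to lie outside the unit circle, i.e. |z| > 1 for every root.
This is linear in z: 1 + (1.064) z = 0  =>  z = -1/(1.064) = -0.93985,  |z| = 0.93985.
Moduli of all roots: 0.9398.
All moduli strictly greater than 1? No.
Verdict: Not invertible.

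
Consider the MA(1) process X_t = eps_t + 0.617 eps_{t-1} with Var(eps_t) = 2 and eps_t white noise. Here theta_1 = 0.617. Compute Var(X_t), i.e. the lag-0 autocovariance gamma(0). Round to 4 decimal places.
\gamma(0) = 2.7614

For an MA(q) process X_t = eps_t + sum_i theta_i eps_{t-i} with
Var(eps_t) = sigma^2, the variance is
  gamma(0) = sigma^2 * (1 + sum_i theta_i^2).
  sum_i theta_i^2 = (0.617)^2 = 0.380689.
  gamma(0) = 2 * (1 + 0.380689) = 2 * 1.380689 = 2.761378, which rounds to 2.7614.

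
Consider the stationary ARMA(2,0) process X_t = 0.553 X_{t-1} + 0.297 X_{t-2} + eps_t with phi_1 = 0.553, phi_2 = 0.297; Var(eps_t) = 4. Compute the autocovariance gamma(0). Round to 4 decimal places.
\gamma(0) = 11.5079

Multiply the model equation by X_{t-k} and take expectations. With theta_0 = psi_0 = 1 and psi_j the MA(infinity) weights, this gives
  gamma(k) - sum_i phi_i gamma(k-i) = c_k,
  c_k = sigma^2 * sum_{j=k..q} theta_j psi_{j-k}   (c_k = 0 for k > q),
using gamma(-m) = gamma(m).
Pure AR (q = 0): c_0 = sigma^2 = 4, c_k = 0 for k >= 1.
Equations for k = 0, 1, 2 (AR order 2, c_2 = 0):
  (E0) gamma(0) = phi_1 gamma(1) + phi_2 gamma(2) + c_0
  (E1) gamma(1) = phi_1 gamma(0) + phi_2 gamma(1) + c_1
  (E2) gamma(2) = phi_1 gamma(1) + phi_2 gamma(0)
From (E1): gamma(1) = A gamma(0) + B with
  A = phi_1 / (1 - phi_2) = 0.553 / 0.703 = 0.786629,   B = c_1 / (1 - phi_2) = 0 / 0.703 = 0.
Insert (E2) into (E0): gamma(0) (1 - phi_2^2) = phi_1 (1 + phi_2) gamma(1) + c_0.
  phi_1 (1 + phi_2) = (0.553)(1.297) = 0.717241,   1 - phi_2^2 = 0.911791.
Replace gamma(1) by A gamma(0) + B and collect gamma(0):
  gamma(0) [0.911791 - (0.717241)(0.786629)] = c_0 = 4
  gamma(0) * 0.347589 = 4
  gamma(0) = 4 / 0.347589 = 11.507857.
Therefore gamma(0) = 11.5079 (to 4 decimal places).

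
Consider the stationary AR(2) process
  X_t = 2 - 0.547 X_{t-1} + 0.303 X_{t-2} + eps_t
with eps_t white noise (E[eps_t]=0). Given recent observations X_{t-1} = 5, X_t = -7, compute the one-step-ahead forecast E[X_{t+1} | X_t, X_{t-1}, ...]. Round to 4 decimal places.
E[X_{t+1} \mid \mathcal F_t] = 7.3440

For an AR(p) model X_t = c + sum_i phi_i X_{t-i} + eps_t, the
one-step-ahead conditional mean is
  E[X_{t+1} | X_t, ...] = c + sum_i phi_i X_{t+1-i}.
Substitute known values:
  E[X_{t+1} | ...] = 2 + (-0.547) * (-7) + (0.303) * (5)
                   = 7.3440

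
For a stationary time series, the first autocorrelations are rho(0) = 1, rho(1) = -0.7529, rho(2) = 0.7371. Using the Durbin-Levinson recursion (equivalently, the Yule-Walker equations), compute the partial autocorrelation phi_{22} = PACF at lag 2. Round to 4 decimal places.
\phi_{22} = 0.3930

The PACF at lag k is phi_{kk}, the last component of the solution
to the Yule-Walker system G_k phi = r_k where
  (G_k)_{ij} = rho(|i - j|), (r_k)_i = rho(i), i,j = 1..k.
Equivalently, Durbin-Levinson gives phi_{kk} iteratively:
  phi_{11} = rho(1)
  phi_{kk} = [rho(k) - sum_{j=1..k-1} phi_{k-1,j} rho(k-j)]
            / [1 - sum_{j=1..k-1} phi_{k-1,j} rho(j)],
  phi_{k,j} = phi_{k-1,j} - phi_{kk} phi_{k-1,k-j},  j = 1..k-1.
Step k = 1:
  phi_11 = rho(1) = -0.7529.
Step k = 2:
  phi_22 = [rho(2) - phi_11 rho(1)] / [1 - phi_11 rho(1)] = [0.7371 - (-0.7529)(-0.7529)] / [1 - (-0.7529)(-0.7529)]
         = 0.17024159 / 0.43314159 = 0.393.
Therefore phi_{22} = 0.3930.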